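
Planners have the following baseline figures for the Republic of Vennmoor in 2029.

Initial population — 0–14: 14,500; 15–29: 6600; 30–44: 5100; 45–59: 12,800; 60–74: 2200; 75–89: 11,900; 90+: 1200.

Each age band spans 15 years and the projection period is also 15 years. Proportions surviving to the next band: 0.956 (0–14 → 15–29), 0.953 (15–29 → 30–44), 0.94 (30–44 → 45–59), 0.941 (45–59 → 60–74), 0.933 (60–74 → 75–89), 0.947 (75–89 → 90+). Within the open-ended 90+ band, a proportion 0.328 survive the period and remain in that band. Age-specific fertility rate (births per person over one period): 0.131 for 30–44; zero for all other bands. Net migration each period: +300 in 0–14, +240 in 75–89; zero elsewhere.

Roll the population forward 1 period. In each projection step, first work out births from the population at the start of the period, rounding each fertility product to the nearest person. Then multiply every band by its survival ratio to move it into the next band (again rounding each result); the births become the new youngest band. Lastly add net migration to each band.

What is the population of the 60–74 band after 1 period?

Numbering the groups 1..7 from youngest to oldest:
— Period 1 —
Births: 5100 × 0.131 = 668
Group 2: 14500 × 0.956 = 13862
Group 3: 6600 × 0.953 = 6290
Group 4: 5100 × 0.94 = 4794
Group 5: 12800 × 0.941 = 12045
Group 6: 2200 × 0.933 = 2053
Group 7: 11900 × 0.947 + 1200 × 0.328 = 11269 + 394 = 11663
Net migration: Group 1 + 300 → 968; Group 6 + 240 → 2293
→ [968, 13862, 6290, 4794, 12045, 2293, 11663]

12045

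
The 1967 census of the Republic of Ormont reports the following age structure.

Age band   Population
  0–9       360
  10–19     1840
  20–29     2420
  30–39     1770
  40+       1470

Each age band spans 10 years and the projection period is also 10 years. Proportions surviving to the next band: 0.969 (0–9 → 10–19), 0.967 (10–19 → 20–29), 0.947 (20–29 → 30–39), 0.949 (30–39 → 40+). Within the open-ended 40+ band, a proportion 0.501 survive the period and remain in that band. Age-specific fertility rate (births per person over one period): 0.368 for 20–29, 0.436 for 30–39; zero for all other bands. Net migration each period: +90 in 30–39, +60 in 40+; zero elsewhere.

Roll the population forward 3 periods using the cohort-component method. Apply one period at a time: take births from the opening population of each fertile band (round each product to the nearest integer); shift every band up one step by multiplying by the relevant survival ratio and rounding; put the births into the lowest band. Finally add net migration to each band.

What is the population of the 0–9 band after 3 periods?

898

Call the bands 1 to 5, youngest first.
After projecting period 1:
Births: 2420 × 0.368 = 891  |  1770 × 0.436 = 772 → total 1663
Band 2: 360 × 0.969 = 349
Band 3: 1840 × 0.967 = 1779
Band 4: 2420 × 0.947 = 2292
Band 5: 1770 × 0.949 + 1470 × 0.501 = 1680 + 736 = 2416
Net migration: Band 4 + 90 → 2382; Band 5 + 60 → 2476
Giving 1663 / 349 / 1779 / 2382 / 2476.
After projecting period 2:
Births: 1779 × 0.368 = 655  |  2382 × 0.436 = 1039 → total 1694
Band 2: 1663 × 0.969 = 1611
Band 3: 349 × 0.967 = 337
Band 4: 1779 × 0.947 = 1685
Band 5: 2382 × 0.949 + 2476 × 0.501 = 2261 + 1240 = 3501
Net migration: Band 4 + 90 → 1775; Band 5 + 60 → 3561
Giving 1694 / 1611 / 337 / 1775 / 3561.
After projecting period 3:
Births: 337 × 0.368 = 124  |  1775 × 0.436 = 774 → total 898
Band 2: 1694 × 0.969 = 1641
Band 3: 1611 × 0.967 = 1558
Band 4: 337 × 0.947 = 319
Band 5: 1775 × 0.949 + 3561 × 0.501 = 1684 + 1784 = 3468
Net migration: Band 4 + 90 → 409; Band 5 + 60 → 3528
Giving 898 / 1641 / 1558 / 409 / 3528.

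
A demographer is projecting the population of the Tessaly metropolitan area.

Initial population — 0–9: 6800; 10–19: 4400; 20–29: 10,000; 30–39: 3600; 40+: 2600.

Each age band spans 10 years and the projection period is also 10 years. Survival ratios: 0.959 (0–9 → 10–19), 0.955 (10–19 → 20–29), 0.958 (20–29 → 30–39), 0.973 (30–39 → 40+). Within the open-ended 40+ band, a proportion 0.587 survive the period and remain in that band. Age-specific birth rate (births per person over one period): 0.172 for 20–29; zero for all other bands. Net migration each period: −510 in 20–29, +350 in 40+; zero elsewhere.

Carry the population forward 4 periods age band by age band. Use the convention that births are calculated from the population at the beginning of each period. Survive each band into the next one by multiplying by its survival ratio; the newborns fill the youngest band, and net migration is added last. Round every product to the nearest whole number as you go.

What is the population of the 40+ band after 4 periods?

12326

(Groups numbered youngest = 1 to oldest = 5.)
Period 1.
Births: 10000 × 0.172 = 1720
Group 2: 6800 × 0.959 = 6521
Group 3: 4400 × 0.955 = 4202
Group 4: 10000 × 0.958 = 9580
Group 5: 3600 × 0.973 + 2600 × 0.587 = 3503 + 1526 = 5029
Net migration: Group 3 − 510 → 3692; Group 5 + 350 → 5379
Population now: 0–9=1720, 10–19=6521, 20–29=3692, 30–39=9580, 40+=5379
Period 2.
Births: 3692 × 0.172 = 635
Group 2: 1720 × 0.959 = 1649
Group 3: 6521 × 0.955 = 6228
Group 4: 3692 × 0.958 = 3537
Group 5: 9580 × 0.973 + 5379 × 0.587 = 9321 + 3157 = 12478
Net migration: Group 3 − 510 → 5718; Group 5 + 350 → 12828
Population now: 0–9=635, 10–19=1649, 20–29=5718, 30–39=3537, 40+=12828
Period 3.
Births: 5718 × 0.172 = 983
Group 2: 635 × 0.959 = 609
Group 3: 1649 × 0.955 = 1575
Group 4: 5718 × 0.958 = 5478
Group 5: 3537 × 0.973 + 12828 × 0.587 = 3442 + 7530 = 10972
Net migration: Group 3 − 510 → 1065; Group 5 + 350 → 11322
Population now: 0–9=983, 10–19=609, 20–29=1065, 30–39=5478, 40+=11322
Period 4.
Births: 1065 × 0.172 = 183
Group 2: 983 × 0.959 = 943
Group 3: 609 × 0.955 = 582
Group 4: 1065 × 0.958 = 1020
Group 5: 5478 × 0.973 + 11322 × 0.587 = 5330 + 6646 = 11976
Net migration: Group 3 − 510 → 72; Group 5 + 350 → 12326
Population now: 0–9=183, 10–19=943, 20–29=72, 30–39=1020, 40+=12326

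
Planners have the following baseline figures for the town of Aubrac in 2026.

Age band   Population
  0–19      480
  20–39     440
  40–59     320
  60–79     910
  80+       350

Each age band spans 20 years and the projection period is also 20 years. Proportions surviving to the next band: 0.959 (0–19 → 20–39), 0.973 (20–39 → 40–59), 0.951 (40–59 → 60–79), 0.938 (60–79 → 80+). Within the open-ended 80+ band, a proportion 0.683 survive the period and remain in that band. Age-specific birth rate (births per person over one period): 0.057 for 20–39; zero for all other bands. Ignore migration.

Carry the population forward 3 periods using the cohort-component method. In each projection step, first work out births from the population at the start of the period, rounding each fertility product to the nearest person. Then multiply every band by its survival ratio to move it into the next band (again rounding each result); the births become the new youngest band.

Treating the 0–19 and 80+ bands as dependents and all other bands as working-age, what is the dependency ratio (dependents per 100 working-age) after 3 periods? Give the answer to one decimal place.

229.5

Let band 1 be 0–19 through band 5 = 80+.
— Period 1 —
Births: 440 × 0.057 = 25
Band 2: 480 × 0.959 = 460
Band 3: 440 × 0.973 = 428
Band 4: 320 × 0.951 = 304
Band 5: 910 × 0.938 + 350 × 0.683 = 854 + 239 = 1093
Population now: 0–19=25, 20–39=460, 40–59=428, 60–79=304, 80+=1093
— Period 2 —
Births: 460 × 0.057 = 26
Band 2: 25 × 0.959 = 24
Band 3: 460 × 0.973 = 448
Band 4: 428 × 0.951 = 407
Band 5: 304 × 0.938 + 1093 × 0.683 = 285 + 747 = 1032
Population now: 0–19=26, 20–39=24, 40–59=448, 60–79=407, 80+=1032
— Period 3 —
Births: 24 × 0.057 = 1
Band 2: 26 × 0.959 = 25
Band 3: 24 × 0.973 = 23
Band 4: 448 × 0.951 = 426
Band 5: 407 × 0.938 + 1032 × 0.683 = 382 + 705 = 1087
Population now: 0–19=1, 20–39=25, 40–59=23, 60–79=426, 80+=1087
Dependents (band 0–19 + band 80+) = 1 + 1087 = 1088; working-age = 474; ratio = 1088/474 × 100 = 229.5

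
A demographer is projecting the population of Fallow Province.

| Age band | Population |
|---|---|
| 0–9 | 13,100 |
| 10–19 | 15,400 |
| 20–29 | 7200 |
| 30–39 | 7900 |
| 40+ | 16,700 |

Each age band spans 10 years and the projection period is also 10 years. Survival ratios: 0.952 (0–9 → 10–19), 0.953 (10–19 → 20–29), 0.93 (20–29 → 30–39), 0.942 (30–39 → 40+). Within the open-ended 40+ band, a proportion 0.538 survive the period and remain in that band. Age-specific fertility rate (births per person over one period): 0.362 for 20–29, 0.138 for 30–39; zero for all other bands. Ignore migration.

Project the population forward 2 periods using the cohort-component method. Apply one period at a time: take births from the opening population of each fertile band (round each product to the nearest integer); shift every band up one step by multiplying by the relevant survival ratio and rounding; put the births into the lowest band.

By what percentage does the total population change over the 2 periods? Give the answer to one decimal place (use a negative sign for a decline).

Let band 1 be 0–9 through band 5 = 40+.
After projecting period 1:
Births: 7200 * 0.362 = 2606  |  7900 * 0.138 = 1090 → 3696
Band 2: 13100 * 0.952 = 12471
Band 3: 15400 * 0.953 = 14676
Band 4: 7200 * 0.93 = 6696
Band 5: 7900 * 0.942 + 16700 * 0.538 = 7442 + 8985 = 16427
Population now: 0–9=3696, 10–19=12471, 20–29=14676, 30–39=6696, 40+=16427
After projecting period 2:
Births: 14676 * 0.362 = 5313  |  6696 * 0.138 = 924 → 6237
Band 2: 3696 * 0.952 = 3519
Band 3: 12471 * 0.953 = 11885
Band 4: 14676 * 0.93 = 13649
Band 5: 6696 * 0.942 + 16427 * 0.538 = 6308 + 8838 = 15146
Population now: 0–9=6237, 10–19=3519, 20–29=11885, 30–39=13649, 40+=15146
Total: 60300 → 50436; change = -9864; percentage change = -16.4%

-16.4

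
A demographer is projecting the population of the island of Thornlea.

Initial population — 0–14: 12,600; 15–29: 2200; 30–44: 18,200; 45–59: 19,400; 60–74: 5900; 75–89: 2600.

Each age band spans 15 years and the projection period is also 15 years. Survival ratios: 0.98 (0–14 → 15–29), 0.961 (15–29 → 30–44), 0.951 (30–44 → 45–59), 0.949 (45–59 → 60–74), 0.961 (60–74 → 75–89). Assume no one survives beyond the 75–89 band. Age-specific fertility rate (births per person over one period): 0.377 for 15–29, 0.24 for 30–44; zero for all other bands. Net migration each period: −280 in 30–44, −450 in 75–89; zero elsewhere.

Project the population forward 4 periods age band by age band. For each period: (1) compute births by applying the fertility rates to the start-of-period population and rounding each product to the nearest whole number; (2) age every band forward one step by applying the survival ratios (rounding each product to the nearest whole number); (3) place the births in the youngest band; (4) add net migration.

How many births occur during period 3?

Call the bands 1 to 6, youngest first.
— Period 1 —
Births: 2200 × 0.377 = 829  |  18200 × 0.24 = 4368 → total 5197
Band 2: 12600 × 0.98 = 12348
Band 3: 2200 × 0.961 = 2114
Band 4: 18200 × 0.951 = 17308
Band 5: 19400 × 0.949 = 18411
Band 6: 5900 × 0.961 = 5670
Net migration: Band 3 − 280 → 1834; Band 6 − 450 → 5220
Giving 5197 / 12348 / 1834 / 17308 / 18411 / 5220.
— Period 2 —
Births: 12348 × 0.377 = 4655  |  1834 × 0.24 = 440 → total 5095
Band 2: 5197 × 0.98 = 5093
Band 3: 12348 × 0.961 = 11866
Band 4: 1834 × 0.951 = 1744
Band 5: 17308 × 0.949 = 16425
Band 6: 18411 × 0.961 = 17693
Net migration: Band 3 − 280 → 11586; Band 6 − 450 → 17243
Giving 5095 / 5093 / 11586 / 1744 / 16425 / 17243.
— Period 3 —
Births: 5093 × 0.377 = 1920  |  11586 × 0.24 = 2781 → total 4701
Band 2: 5095 × 0.98 = 4993
Band 3: 5093 × 0.961 = 4894
Band 4: 11586 × 0.951 = 11018
Band 5: 1744 × 0.949 = 1655
Band 6: 16425 × 0.961 = 15784
Net migration: Band 3 − 280 → 4614; Band 6 − 450 → 15334
Giving 4701 / 4993 / 4614 / 11018 / 1655 / 15334.

4701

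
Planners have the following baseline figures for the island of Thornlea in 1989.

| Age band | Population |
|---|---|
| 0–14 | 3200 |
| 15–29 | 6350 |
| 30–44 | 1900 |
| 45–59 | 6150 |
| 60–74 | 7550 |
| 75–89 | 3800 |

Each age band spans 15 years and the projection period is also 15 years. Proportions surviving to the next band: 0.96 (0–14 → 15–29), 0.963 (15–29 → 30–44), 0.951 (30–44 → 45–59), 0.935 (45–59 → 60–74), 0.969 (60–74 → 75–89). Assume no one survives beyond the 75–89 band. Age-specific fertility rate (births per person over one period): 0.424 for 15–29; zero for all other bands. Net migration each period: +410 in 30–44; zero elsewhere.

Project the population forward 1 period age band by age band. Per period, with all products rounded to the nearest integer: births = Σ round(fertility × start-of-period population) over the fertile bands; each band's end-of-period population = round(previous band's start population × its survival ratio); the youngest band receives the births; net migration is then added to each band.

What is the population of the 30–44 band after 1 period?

— Period 1 —
Births: 6350 * 0.424 = 2692
15–29: 3200 * 0.96 = 3072
30–44: 6350 * 0.963 = 6115
45–59: 1900 * 0.951 = 1807
60–74: 6150 * 0.935 = 5750
75–89: 7550 * 0.969 = 7316
Net migration: 30–44 + 410 → 6525
End of period: [2692, 3072, 6525, 1807, 5750, 7316]

6525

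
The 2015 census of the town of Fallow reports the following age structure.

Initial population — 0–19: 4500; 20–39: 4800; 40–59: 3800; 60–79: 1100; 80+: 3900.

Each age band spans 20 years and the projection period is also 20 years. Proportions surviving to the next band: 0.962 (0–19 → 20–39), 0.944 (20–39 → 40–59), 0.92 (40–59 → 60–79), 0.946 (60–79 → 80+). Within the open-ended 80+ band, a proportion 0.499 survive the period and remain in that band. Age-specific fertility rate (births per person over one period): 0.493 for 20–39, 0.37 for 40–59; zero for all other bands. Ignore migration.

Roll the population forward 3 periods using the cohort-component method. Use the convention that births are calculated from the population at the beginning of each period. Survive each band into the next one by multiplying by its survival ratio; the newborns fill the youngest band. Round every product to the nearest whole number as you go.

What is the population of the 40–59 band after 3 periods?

After projecting period 1:
Births: 4800 * 0.493 = 2366 ; 3800 * 0.37 = 1406 ⇒ total 3772
20–39: 4500 * 0.962 = 4329
40–59: 4800 * 0.944 = 4531
60–79: 3800 * 0.92 = 3496
80+: 1100 * 0.946 + 3900 * 0.499 = 1041 + 1946 = 2987
→ [3772, 4329, 4531, 3496, 2987]
After projecting period 2:
Births: 4329 * 0.493 = 2134 ; 4531 * 0.37 = 1676 ⇒ total 3810
20–39: 3772 * 0.962 = 3629
40–59: 4329 * 0.944 = 4087
60–79: 4531 * 0.92 = 4169
80+: 3496 * 0.946 + 2987 * 0.499 = 3307 + 1491 = 4798
→ [3810, 3629, 4087, 4169, 4798]
After projecting period 3:
Births: 3629 * 0.493 = 1789 ; 4087 * 0.37 = 1512 ⇒ total 3301
20–39: 3810 * 0.962 = 3665
40–59: 3629 * 0.944 = 3426
60–79: 4087 * 0.92 = 3760
80+: 4169 * 0.946 + 4798 * 0.499 = 3944 + 2394 = 6338
→ [3301, 3665, 3426, 3760, 6338]

3426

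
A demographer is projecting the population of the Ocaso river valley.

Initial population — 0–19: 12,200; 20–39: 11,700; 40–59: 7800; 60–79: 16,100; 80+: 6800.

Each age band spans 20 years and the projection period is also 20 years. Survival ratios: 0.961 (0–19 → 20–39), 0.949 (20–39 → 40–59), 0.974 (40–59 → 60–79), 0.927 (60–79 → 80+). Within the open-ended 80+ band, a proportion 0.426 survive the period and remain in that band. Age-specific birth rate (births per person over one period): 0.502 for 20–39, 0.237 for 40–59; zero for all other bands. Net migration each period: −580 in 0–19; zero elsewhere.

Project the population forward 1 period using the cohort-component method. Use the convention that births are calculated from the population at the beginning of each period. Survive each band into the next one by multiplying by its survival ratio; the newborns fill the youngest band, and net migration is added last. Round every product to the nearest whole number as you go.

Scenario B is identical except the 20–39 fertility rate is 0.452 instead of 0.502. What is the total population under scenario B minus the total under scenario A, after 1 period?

[period 1]
Births: 11700 × 0.502 = 5873, 7800 × 0.237 = 1849 ⇒ total 7722
20–39: 12200 × 0.961 = 11724
40–59: 11700 × 0.949 = 11103
60–79: 7800 × 0.974 = 7597
80+: 16100 × 0.927 + 6800 × 0.426 = 14925 + 2897 = 17822
Net migration: 0–19 − 580 → 7142
Population now: 0–19=7142, 20–39=11724, 40–59=11103, 60–79=7597, 80+=17822
Scenario A total after 1 period: 55388
Scenario B projection —
[period 1]
Births: 11700 × 0.452 = 5288, 7800 × 0.237 = 1849 ⇒ total 7137
20–39: 12200 × 0.961 = 11724
40–59: 11700 × 0.949 = 11103
60–79: 7800 × 0.974 = 7597
80+: 16100 × 0.927 + 6800 × 0.426 = 14925 + 2897 = 17822
Net migration: 0–19 − 580 → 6557
Population now: 0–19=6557, 20–39=11724, 40–59=11103, 60–79=7597, 80+=17822
Scenario B total after 1 period: 54803
Difference B − A = 54803 − 55388 = -585

-585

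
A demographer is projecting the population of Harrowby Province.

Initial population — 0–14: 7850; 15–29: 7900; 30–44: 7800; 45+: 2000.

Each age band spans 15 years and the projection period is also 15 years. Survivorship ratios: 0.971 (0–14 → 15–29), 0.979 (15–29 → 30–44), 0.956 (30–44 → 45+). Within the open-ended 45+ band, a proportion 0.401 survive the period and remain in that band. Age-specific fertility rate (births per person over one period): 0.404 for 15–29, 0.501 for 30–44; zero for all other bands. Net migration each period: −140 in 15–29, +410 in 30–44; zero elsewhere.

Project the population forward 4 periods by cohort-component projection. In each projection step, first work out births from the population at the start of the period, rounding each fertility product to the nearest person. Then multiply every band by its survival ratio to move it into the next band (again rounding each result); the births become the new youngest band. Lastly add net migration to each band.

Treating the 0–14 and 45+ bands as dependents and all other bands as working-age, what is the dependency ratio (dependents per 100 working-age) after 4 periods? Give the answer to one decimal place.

133.2

Call the groups 1 to 4, youngest first.
After projecting period 1:
Births: 7900 * 0.404 = 3192, 7800 * 0.501 = 3908 — total 7100
Group 2: 7850 * 0.971 = 7622
Group 3: 7900 * 0.979 = 7734
Group 4: 7800 * 0.956 + 2000 * 0.401 = 7457 + 802 = 8259
Net migration: Group 2 − 140 → 7482; Group 3 + 410 → 8144
→ [7100, 7482, 8144, 8259]
After projecting period 2:
Births: 7482 * 0.404 = 3023, 8144 * 0.501 = 4080 — total 7103
Group 2: 7100 * 0.971 = 6894
Group 3: 7482 * 0.979 = 7325
Group 4: 8144 * 0.956 + 8259 * 0.401 = 7786 + 3312 = 11098
Net migration: Group 2 − 140 → 6754; Group 3 + 410 → 7735
→ [7103, 6754, 7735, 11098]
After projecting period 3:
Births: 6754 * 0.404 = 2729, 7735 * 0.501 = 3875 — total 6604
Group 2: 7103 * 0.971 = 6897
Group 3: 6754 * 0.979 = 6612
Group 4: 7735 * 0.956 + 11098 * 0.401 = 7395 + 4450 = 11845
Net migration: Group 2 − 140 → 6757; Group 3 + 410 → 7022
→ [6604, 6757, 7022, 11845]
After projecting period 4:
Births: 6757 * 0.404 = 2730, 7022 * 0.501 = 3518 — total 6248
Group 2: 6604 * 0.971 = 6412
Group 3: 6757 * 0.979 = 6615
Group 4: 7022 * 0.956 + 11845 * 0.401 = 6713 + 4750 = 11463
Net migration: Group 2 − 140 → 6272; Group 3 + 410 → 7025
→ [6248, 6272, 7025, 11463]
Dependents (band 0–14 + band 45+) = 6248 + 11463 = 17711; working-age = 13297; ratio = 17711/13297 × 100 = 133.2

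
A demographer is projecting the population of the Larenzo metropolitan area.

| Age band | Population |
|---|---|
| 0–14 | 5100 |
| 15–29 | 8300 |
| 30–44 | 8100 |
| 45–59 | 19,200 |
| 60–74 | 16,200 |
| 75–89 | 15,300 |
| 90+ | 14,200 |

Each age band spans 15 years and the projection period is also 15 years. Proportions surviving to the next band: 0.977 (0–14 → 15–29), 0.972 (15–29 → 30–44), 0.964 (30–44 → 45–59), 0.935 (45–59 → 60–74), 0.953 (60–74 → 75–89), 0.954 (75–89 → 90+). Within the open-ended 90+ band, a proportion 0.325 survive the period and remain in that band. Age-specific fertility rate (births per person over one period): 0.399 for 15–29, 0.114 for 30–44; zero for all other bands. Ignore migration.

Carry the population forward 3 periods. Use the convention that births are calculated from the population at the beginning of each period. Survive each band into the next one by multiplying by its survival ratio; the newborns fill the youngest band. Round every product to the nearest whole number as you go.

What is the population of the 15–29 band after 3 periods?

Numbering the bands 1..7 from youngest to oldest:
Period 1.
Births: 8300 * 0.399 = 3312, 8100 * 0.114 = 923 — total 4235
Band 2: 5100 * 0.977 = 4983
Band 3: 8300 * 0.972 = 8068
Band 4: 8100 * 0.964 = 7808
Band 5: 19200 * 0.935 = 17952
Band 6: 16200 * 0.953 = 15439
Band 7: 15300 * 0.954 + 14200 * 0.325 = 14596 + 4615 = 19211
End of period: [4235, 4983, 8068, 7808, 17952, 15439, 19211]
Period 2.
Births: 4983 * 0.399 = 1988, 8068 * 0.114 = 920 — total 2908
Band 2: 4235 * 0.977 = 4138
Band 3: 4983 * 0.972 = 4843
Band 4: 8068 * 0.964 = 7778
Band 5: 7808 * 0.935 = 7300
Band 6: 17952 * 0.953 = 17108
Band 7: 15439 * 0.954 + 19211 * 0.325 = 14729 + 6244 = 20973
End of period: [2908, 4138, 4843, 7778, 7300, 17108, 20973]
Period 3.
Births: 4138 * 0.399 = 1651, 4843 * 0.114 = 552 — total 2203
Band 2: 2908 * 0.977 = 2841
Band 3: 4138 * 0.972 = 4022
Band 4: 4843 * 0.964 = 4669
Band 5: 7778 * 0.935 = 7272
Band 6: 7300 * 0.953 = 6957
Band 7: 17108 * 0.954 + 20973 * 0.325 = 16321 + 6816 = 23137
End of period: [2203, 2841, 4022, 4669, 7272, 6957, 23137]

2841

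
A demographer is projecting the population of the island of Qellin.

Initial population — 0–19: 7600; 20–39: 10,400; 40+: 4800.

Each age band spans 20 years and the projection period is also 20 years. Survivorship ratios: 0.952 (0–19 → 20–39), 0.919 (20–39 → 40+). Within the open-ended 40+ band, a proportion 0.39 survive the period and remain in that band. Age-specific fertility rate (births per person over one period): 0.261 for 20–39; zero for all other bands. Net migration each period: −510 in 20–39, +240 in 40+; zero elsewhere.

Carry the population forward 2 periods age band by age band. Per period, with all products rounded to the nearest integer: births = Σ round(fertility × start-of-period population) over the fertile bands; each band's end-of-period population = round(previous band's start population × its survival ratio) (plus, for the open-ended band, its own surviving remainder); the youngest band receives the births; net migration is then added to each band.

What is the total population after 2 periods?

(Groups numbered youngest = 1 to oldest = 3.)
[period 1]
Births: 10400 × 0.261 = 2714
Group 2: 7600 × 0.952 = 7235
Group 3: 10400 × 0.919 + 4800 × 0.39 = 9558 + 1872 = 11430
Net migration: Group 2 − 510 → 6725; Group 3 + 240 → 11670
→ [2714, 6725, 11670]
[period 2]
Births: 6725 × 0.261 = 1755
Group 2: 2714 × 0.952 = 2584
Group 3: 6725 × 0.919 + 11670 × 0.39 = 6180 + 4551 = 10731
Net migration: Group 2 − 510 → 2074; Group 3 + 240 → 10971
→ [1755, 2074, 10971]
Total after period 2: 1755 + 2074 + 10971 = 14800

14800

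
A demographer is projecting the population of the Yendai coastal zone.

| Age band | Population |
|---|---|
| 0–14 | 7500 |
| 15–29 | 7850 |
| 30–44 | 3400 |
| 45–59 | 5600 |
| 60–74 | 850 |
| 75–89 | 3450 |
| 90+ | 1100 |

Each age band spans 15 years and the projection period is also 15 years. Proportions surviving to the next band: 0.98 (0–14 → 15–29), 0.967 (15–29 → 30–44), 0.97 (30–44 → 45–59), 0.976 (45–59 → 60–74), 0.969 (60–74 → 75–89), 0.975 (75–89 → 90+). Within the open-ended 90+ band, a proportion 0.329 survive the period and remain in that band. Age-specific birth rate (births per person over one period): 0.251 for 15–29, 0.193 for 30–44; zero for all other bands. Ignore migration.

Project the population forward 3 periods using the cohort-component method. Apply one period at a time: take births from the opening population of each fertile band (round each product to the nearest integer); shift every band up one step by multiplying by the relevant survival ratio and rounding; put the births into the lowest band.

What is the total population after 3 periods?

[period 1]
Births: 7850 * 0.251 = 1970 ; 3400 * 0.193 = 656 → 2626
15–29: 7500 * 0.98 = 7350
30–44: 7850 * 0.967 = 7591
45–59: 3400 * 0.97 = 3298
60–74: 5600 * 0.976 = 5466
75–89: 850 * 0.969 = 824
90+: 3450 * 0.975 + 1100 * 0.329 = 3364 + 362 = 3726
Giving 2626 / 7350 / 7591 / 3298 / 5466 / 824 / 3726.
[period 2]
Births: 7350 * 0.251 = 1845 ; 7591 * 0.193 = 1465 → 3310
15–29: 2626 * 0.98 = 2573
30–44: 7350 * 0.967 = 7107
45–59: 7591 * 0.97 = 7363
60–74: 3298 * 0.976 = 3219
75–89: 5466 * 0.969 = 5297
90+: 824 * 0.975 + 3726 * 0.329 = 803 + 1226 = 2029
Giving 3310 / 2573 / 7107 / 7363 / 3219 / 5297 / 2029.
[period 3]
Births: 2573 * 0.251 = 646 ; 7107 * 0.193 = 1372 → 2018
15–29: 3310 * 0.98 = 3244
30–44: 2573 * 0.967 = 2488
45–59: 7107 * 0.97 = 6894
60–74: 7363 * 0.976 = 7186
75–89: 3219 * 0.969 = 3119
90+: 5297 * 0.975 + 2029 * 0.329 = 5165 + 668 = 5833
Giving 2018 / 3244 / 2488 / 6894 / 7186 / 3119 / 5833.
Total after period 3: 2018 + 3244 + 2488 + 6894 + 7186 + 3119 + 5833 = 30782

30782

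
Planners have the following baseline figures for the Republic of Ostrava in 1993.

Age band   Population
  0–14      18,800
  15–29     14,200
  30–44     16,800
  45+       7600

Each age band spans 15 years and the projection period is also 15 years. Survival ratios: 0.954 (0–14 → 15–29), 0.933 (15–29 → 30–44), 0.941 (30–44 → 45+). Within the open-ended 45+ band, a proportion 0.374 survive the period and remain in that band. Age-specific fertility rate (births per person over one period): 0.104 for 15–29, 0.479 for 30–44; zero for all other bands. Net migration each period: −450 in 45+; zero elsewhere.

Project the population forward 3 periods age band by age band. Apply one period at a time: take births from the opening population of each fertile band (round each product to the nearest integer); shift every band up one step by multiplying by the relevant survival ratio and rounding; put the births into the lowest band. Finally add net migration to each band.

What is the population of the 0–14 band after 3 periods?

After projecting period 1:
Births: 14200 * 0.104 = 1477, 16800 * 0.479 = 8047 ⇒ total 9524
15–29: 18800 * 0.954 = 17935
30–44: 14200 * 0.933 = 13249
45+: 16800 * 0.941 + 7600 * 0.374 = 15809 + 2842 = 18651
Net migration: 45+ − 450 → 18201
→ [9524, 17935, 13249, 18201]
After projecting period 2:
Births: 17935 * 0.104 = 1865, 13249 * 0.479 = 6346 ⇒ total 8211
15–29: 9524 * 0.954 = 9086
30–44: 17935 * 0.933 = 16733
45+: 13249 * 0.941 + 18201 * 0.374 = 12467 + 6807 = 19274
Net migration: 45+ − 450 → 18824
→ [8211, 9086, 16733, 18824]
After projecting period 3:
Births: 9086 * 0.104 = 945, 16733 * 0.479 = 8015 ⇒ total 8960
15–29: 8211 * 0.954 = 7833
30–44: 9086 * 0.933 = 8477
45+: 16733 * 0.941 + 18824 * 0.374 = 15746 + 7040 = 22786
Net migration: 45+ − 450 → 22336
→ [8960, 7833, 8477, 22336]

8960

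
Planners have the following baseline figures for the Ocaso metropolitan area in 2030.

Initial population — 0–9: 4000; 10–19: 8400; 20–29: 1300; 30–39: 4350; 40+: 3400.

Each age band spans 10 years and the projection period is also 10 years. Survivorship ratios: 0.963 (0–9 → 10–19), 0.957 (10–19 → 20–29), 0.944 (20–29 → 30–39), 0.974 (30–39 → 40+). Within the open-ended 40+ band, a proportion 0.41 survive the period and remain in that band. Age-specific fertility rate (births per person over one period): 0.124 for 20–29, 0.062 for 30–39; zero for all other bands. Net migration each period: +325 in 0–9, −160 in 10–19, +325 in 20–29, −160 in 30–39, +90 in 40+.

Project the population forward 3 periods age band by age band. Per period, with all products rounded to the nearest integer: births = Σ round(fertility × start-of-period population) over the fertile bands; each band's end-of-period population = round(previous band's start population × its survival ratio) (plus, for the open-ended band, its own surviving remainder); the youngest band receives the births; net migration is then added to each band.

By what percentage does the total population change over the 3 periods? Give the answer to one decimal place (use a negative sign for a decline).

-25.9

(Bands numbered youngest = 1 to oldest = 5.)
[period 1]
Births: 1300 × 0.124 = 161  |  4350 × 0.062 = 270 ⇒ total 431
Band 2: 4000 × 0.963 = 3852
Band 3: 8400 × 0.957 = 8039
Band 4: 1300 × 0.944 = 1227
Band 5: 4350 × 0.974 + 3400 × 0.41 = 4237 + 1394 = 5631
Net migration: Band 1 + 325 → 756; Band 2 − 160 → 3692; Band 3 + 325 → 8364; Band 4 − 160 → 1067; Band 5 + 90 → 5721
Giving 756 / 3692 / 8364 / 1067 / 5721.
[period 2]
Births: 8364 × 0.124 = 1037  |  1067 × 0.062 = 66 ⇒ total 1103
Band 2: 756 × 0.963 = 728
Band 3: 3692 × 0.957 = 3533
Band 4: 8364 × 0.944 = 7896
Band 5: 1067 × 0.974 + 5721 × 0.41 = 1039 + 2346 = 3385
Net migration: Band 1 + 325 → 1428; Band 2 − 160 → 568; Band 3 + 325 → 3858; Band 4 − 160 → 7736; Band 5 + 90 → 3475
Giving 1428 / 568 / 3858 / 7736 / 3475.
[period 3]
Births: 3858 × 0.124 = 478  |  7736 × 0.062 = 480 ⇒ total 958
Band 2: 1428 × 0.963 = 1375
Band 3: 568 × 0.957 = 544
Band 4: 3858 × 0.944 = 3642
Band 5: 7736 × 0.974 + 3475 × 0.41 = 7535 + 1425 = 8960
Net migration: Band 1 + 325 → 1283; Band 2 − 160 → 1215; Band 3 + 325 → 869; Band 4 − 160 → 3482; Band 5 + 90 → 9050
Giving 1283 / 1215 / 869 / 3482 / 9050.
Total: 21450 → 15899; change = -5551; percentage change = -25.9%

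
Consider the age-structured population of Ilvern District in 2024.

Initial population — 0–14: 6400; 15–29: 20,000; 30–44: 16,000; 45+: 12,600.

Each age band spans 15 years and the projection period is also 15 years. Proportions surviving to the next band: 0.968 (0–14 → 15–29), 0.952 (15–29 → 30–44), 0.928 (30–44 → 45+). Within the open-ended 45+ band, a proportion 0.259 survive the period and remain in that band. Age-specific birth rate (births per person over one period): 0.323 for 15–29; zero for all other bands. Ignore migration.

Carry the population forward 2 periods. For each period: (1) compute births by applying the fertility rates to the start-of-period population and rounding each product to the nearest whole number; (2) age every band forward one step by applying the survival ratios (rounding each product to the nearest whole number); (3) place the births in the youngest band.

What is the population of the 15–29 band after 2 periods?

(Bands numbered youngest = 1 to oldest = 4.)
— Period 1 —
Births: 20000 * 0.323 = 6460
Band 2: 6400 * 0.968 = 6195
Band 3: 20000 * 0.952 = 19040
Band 4: 16000 * 0.928 + 12600 * 0.259 = 14848 + 3263 = 18111
Giving 6460 / 6195 / 19040 / 18111.
— Period 2 —
Births: 6195 * 0.323 = 2001
Band 2: 6460 * 0.968 = 6253
Band 3: 6195 * 0.952 = 5898
Band 4: 19040 * 0.928 + 18111 * 0.259 = 17669 + 4691 = 22360
Giving 2001 / 6253 / 5898 / 22360.

6253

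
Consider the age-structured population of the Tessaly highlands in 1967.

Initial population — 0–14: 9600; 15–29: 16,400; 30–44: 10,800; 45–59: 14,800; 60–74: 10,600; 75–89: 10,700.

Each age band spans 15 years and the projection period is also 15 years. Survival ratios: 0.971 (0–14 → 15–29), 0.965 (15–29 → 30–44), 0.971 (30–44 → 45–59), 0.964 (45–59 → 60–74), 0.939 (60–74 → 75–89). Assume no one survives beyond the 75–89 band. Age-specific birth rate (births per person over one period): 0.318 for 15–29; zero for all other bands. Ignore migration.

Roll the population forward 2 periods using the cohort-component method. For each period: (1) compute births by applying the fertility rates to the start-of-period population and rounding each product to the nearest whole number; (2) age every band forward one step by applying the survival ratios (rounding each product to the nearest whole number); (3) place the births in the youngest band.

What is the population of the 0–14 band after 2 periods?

2964

Call the groups 1 to 6, youngest first.
Period 1:
Births: 16400 × 0.318 = 5215
Group 2: 9600 × 0.971 = 9322
Group 3: 16400 × 0.965 = 15826
Group 4: 10800 × 0.971 = 10487
Group 5: 14800 × 0.964 = 14267
Group 6: 10600 × 0.939 = 9953
End of period: [5215, 9322, 15826, 10487, 14267, 9953]
Period 2:
Births: 9322 × 0.318 = 2964
Group 2: 5215 × 0.971 = 5064
Group 3: 9322 × 0.965 = 8996
Group 4: 15826 × 0.971 = 15367
Group 5: 10487 × 0.964 = 10109
Group 6: 14267 × 0.939 = 13397
End of period: [2964, 5064, 8996, 15367, 10109, 13397]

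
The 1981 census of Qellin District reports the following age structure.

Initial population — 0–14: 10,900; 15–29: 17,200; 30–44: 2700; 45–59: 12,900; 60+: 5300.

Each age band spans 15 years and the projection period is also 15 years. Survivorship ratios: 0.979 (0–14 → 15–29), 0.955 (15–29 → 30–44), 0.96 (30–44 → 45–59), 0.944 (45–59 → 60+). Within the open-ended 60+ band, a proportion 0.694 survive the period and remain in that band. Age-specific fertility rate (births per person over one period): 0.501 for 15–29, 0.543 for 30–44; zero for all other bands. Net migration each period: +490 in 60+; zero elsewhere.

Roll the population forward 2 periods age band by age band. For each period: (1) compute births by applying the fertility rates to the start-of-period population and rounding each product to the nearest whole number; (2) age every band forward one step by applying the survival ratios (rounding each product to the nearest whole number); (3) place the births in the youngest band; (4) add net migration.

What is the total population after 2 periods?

64377

(Bands numbered youngest = 1 to oldest = 5.)
Period 1.
Births: 17200 × 0.501 = 8617 ; 2700 × 0.543 = 1466 → total 10083
Band 2: 10900 × 0.979 = 10671
Band 3: 17200 × 0.955 = 16426
Band 4: 2700 × 0.96 = 2592
Band 5: 12900 × 0.944 + 5300 × 0.694 = 12178 + 3678 = 15856
Net migration: Band 5 + 490 → 16346
→ [10083, 10671, 16426, 2592, 16346]
Period 2.
Births: 10671 × 0.501 = 5346 ; 16426 × 0.543 = 8919 → total 14265
Band 2: 10083 × 0.979 = 9871
Band 3: 10671 × 0.955 = 10191
Band 4: 16426 × 0.96 = 15769
Band 5: 2592 × 0.944 + 16346 × 0.694 = 2447 + 11344 = 13791
Net migration: Band 5 + 490 → 14281
→ [14265, 9871, 10191, 15769, 14281]
Total after period 2: 14265 + 9871 + 10191 + 15769 + 14281 = 64377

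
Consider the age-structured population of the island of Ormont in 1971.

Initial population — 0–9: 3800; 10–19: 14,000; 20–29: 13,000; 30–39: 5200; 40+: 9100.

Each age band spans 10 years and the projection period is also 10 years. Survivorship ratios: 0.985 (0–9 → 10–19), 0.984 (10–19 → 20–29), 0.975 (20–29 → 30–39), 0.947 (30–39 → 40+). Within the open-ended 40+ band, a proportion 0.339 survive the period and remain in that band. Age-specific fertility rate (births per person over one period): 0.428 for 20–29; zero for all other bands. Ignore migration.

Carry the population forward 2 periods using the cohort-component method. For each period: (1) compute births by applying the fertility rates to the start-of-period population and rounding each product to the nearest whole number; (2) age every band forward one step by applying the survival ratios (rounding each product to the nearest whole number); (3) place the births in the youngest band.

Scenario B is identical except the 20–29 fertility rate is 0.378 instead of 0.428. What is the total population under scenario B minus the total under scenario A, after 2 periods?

-1330

Period 1:
Births: 13000 × 0.428 = 5564
10–19: 3800 × 0.985 = 3743
20–29: 14000 × 0.984 = 13776
30–39: 13000 × 0.975 = 12675
40+: 5200 × 0.947 + 9100 × 0.339 = 4924 + 3085 = 8009
→ [5564, 3743, 13776, 12675, 8009]
Period 2:
Births: 13776 × 0.428 = 5896
10–19: 5564 × 0.985 = 5481
20–29: 3743 × 0.984 = 3683
30–39: 13776 × 0.975 = 13432
40+: 12675 × 0.947 + 8009 × 0.339 = 12003 + 2715 = 14718
→ [5896, 5481, 3683, 13432, 14718]
Scenario A total after 2 periods: 43210
Scenario B projection —
Period 1:
Births: 13000 × 0.378 = 4914
10–19: 3800 × 0.985 = 3743
20–29: 14000 × 0.984 = 13776
30–39: 13000 × 0.975 = 12675
40+: 5200 × 0.947 + 9100 × 0.339 = 4924 + 3085 = 8009
→ [4914, 3743, 13776, 12675, 8009]
Period 2:
Births: 13776 × 0.378 = 5207
10–19: 4914 × 0.985 = 4840
20–29: 3743 × 0.984 = 3683
30–39: 13776 × 0.975 = 13432
40+: 12675 × 0.947 + 8009 × 0.339 = 12003 + 2715 = 14718
→ [5207, 4840, 3683, 13432, 14718]
Scenario B total after 2 periods: 41880
Difference B − A = 41880 − 43210 = -1330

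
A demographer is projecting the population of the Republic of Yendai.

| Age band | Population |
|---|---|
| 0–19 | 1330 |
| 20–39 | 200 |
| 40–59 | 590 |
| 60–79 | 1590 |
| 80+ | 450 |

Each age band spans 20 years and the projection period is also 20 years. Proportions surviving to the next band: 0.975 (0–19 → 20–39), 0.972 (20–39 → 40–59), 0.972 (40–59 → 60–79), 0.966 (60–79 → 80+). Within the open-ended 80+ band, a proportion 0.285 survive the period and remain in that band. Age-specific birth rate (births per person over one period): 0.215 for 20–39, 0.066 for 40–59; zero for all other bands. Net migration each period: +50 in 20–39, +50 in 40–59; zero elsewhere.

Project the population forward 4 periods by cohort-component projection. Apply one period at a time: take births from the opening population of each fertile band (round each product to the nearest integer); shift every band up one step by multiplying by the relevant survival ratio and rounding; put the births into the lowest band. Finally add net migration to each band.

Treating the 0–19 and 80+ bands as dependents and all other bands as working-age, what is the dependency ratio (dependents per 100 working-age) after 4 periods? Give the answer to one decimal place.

208.8

Let band 1 be 0–19 through band 5 = 80+.
[period 1]
Births: 200 × 0.215 = 43 ; 590 × 0.066 = 39 ⇒ total 82
Band 2: 1330 × 0.975 = 1297
Band 3: 200 × 0.972 = 194
Band 4: 590 × 0.972 = 573
Band 5: 1590 × 0.966 + 450 × 0.285 = 1536 + 128 = 1664
Net migration: Band 2 + 50 → 1347; Band 3 + 50 → 244
→ [82, 1347, 244, 573, 1664]
[period 2]
Births: 1347 × 0.215 = 290 ; 244 × 0.066 = 16 ⇒ total 306
Band 2: 82 × 0.975 = 80
Band 3: 1347 × 0.972 = 1309
Band 4: 244 × 0.972 = 237
Band 5: 573 × 0.966 + 1664 × 0.285 = 554 + 474 = 1028
Net migration: Band 2 + 50 → 130; Band 3 + 50 → 1359
→ [306, 130, 1359, 237, 1028]
[period 3]
Births: 130 × 0.215 = 28 ; 1359 × 0.066 = 90 ⇒ total 118
Band 2: 306 × 0.975 = 298
Band 3: 130 × 0.972 = 126
Band 4: 1359 × 0.972 = 1321
Band 5: 237 × 0.966 + 1028 × 0.285 = 229 + 293 = 522
Net migration: Band 2 + 50 → 348; Band 3 + 50 → 176
→ [118, 348, 176, 1321, 522]
[period 4]
Births: 348 × 0.215 = 75 ; 176 × 0.066 = 12 ⇒ total 87
Band 2: 118 × 0.975 = 115
Band 3: 348 × 0.972 = 338
Band 4: 176 × 0.972 = 171
Band 5: 1321 × 0.966 + 522 × 0.285 = 1276 + 149 = 1425
Net migration: Band 2 + 50 → 165; Band 3 + 50 → 388
→ [87, 165, 388, 171, 1425]
Dependents (band 0–19 + band 80+) = 87 + 1425 = 1512; working-age = 724; ratio = 1512/724 × 100 = 208.8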